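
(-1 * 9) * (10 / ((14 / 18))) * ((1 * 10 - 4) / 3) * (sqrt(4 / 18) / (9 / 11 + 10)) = -5940 * sqrt(2) / 833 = -10.08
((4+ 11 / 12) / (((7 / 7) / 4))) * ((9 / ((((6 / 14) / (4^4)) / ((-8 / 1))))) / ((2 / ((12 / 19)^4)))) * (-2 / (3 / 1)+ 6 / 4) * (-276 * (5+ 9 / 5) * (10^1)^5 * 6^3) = 296254865984716800000 / 130321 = 2273270355389513.59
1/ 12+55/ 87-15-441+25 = -49913/ 116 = -430.28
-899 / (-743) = 899 / 743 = 1.21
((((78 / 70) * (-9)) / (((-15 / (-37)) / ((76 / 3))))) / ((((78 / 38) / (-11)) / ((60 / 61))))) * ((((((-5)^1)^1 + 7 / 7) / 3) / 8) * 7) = -1175416 / 305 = -3853.82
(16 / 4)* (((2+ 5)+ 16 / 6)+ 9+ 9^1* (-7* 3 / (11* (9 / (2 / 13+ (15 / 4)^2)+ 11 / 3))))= 10552132 / 179817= 58.68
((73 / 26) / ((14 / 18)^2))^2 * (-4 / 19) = -34963569 / 7709611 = -4.54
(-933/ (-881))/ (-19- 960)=-933/ 862499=-0.00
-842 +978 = 136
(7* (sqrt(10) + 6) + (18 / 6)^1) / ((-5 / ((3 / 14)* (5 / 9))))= -15 / 14- sqrt(10) / 6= -1.60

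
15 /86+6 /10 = 333 /430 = 0.77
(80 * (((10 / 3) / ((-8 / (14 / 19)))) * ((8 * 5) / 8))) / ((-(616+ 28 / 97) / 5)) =24250 / 24339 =1.00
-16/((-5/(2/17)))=32/85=0.38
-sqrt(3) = -1.73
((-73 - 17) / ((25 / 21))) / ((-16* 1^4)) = 189 / 40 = 4.72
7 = 7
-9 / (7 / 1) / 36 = -1 / 28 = -0.04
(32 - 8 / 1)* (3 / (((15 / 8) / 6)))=1152 / 5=230.40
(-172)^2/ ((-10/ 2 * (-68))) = 7396/ 85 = 87.01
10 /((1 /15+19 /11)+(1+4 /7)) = 11550 /3887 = 2.97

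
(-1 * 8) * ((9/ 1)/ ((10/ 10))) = -72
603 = 603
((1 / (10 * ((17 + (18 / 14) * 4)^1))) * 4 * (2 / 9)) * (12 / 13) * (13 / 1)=112 / 2325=0.05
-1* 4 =-4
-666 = -666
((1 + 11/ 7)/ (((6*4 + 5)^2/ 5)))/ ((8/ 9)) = 405/ 23548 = 0.02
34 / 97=0.35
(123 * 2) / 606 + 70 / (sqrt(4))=3576 / 101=35.41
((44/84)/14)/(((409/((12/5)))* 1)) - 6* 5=-3006128/100205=-30.00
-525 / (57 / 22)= -3850 / 19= -202.63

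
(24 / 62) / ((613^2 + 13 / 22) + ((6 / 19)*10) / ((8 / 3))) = 627 / 608654713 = 0.00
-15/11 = -1.36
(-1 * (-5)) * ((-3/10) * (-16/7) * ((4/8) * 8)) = 96/7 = 13.71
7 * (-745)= -5215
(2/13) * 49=98/13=7.54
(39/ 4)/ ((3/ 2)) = 13/ 2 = 6.50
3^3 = 27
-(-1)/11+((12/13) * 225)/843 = 13553/40183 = 0.34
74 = 74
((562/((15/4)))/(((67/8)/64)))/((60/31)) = 8920064/15075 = 591.71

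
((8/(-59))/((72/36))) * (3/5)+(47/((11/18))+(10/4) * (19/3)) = 1804903/19470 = 92.70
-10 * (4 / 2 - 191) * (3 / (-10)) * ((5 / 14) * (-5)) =2025 / 2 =1012.50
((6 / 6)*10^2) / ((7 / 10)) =1000 / 7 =142.86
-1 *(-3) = 3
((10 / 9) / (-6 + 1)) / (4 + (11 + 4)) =-2 / 171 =-0.01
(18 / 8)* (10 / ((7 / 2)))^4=360000 / 2401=149.94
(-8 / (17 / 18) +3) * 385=-35805 / 17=-2106.18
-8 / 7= -1.14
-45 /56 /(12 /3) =-45 /224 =-0.20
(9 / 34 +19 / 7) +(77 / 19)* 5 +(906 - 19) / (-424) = 20275905 / 958664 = 21.15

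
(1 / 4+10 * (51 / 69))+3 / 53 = 7.70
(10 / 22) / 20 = 1 / 44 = 0.02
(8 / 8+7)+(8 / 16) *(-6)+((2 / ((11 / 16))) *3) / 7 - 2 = 327 / 77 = 4.25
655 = 655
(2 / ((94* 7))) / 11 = 1 / 3619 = 0.00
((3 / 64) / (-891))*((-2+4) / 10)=-1 / 95040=-0.00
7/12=0.58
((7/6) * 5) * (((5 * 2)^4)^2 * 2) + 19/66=25666666673/22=1166666666.95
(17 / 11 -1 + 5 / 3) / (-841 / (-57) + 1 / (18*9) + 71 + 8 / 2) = 74898 / 3039113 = 0.02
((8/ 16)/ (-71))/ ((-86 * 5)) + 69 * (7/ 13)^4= 10115777701/ 1743934660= 5.80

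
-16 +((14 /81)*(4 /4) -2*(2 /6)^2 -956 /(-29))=39736 /2349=16.92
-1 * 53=-53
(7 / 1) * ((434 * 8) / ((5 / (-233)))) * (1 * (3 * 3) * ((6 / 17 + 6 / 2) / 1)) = -2905032816 / 85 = -34176856.66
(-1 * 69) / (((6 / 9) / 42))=-4347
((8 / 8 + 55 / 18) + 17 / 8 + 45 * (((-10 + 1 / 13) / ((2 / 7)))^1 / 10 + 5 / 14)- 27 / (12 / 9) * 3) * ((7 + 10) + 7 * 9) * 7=-12762410 / 117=-109080.43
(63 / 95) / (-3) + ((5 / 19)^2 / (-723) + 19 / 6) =7687891 / 2610030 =2.95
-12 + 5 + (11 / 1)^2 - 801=-687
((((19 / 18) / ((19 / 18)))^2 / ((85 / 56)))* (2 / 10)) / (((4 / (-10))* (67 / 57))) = -1596 / 5695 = -0.28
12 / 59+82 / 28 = 2587 / 826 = 3.13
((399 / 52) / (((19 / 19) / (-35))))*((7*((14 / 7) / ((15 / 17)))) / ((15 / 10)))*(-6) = 221578 / 13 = 17044.46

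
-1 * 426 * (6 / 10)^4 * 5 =-34506 / 125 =-276.05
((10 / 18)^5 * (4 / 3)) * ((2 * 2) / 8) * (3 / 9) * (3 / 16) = 0.00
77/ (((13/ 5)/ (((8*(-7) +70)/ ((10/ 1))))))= 539/ 13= 41.46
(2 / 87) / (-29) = -2 / 2523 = -0.00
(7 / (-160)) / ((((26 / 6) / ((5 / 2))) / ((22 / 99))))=-7 / 1248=-0.01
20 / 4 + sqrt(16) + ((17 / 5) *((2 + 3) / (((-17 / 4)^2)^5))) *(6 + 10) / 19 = 20278543658203 / 2253169653443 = 9.00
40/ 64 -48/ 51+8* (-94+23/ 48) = -305381/ 408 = -748.48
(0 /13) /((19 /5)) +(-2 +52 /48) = -11 /12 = -0.92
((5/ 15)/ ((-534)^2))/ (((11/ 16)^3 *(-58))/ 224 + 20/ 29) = 3325952/ 1722841762023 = 0.00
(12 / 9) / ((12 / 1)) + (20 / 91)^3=825571 / 6782139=0.12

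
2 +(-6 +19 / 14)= -37 / 14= -2.64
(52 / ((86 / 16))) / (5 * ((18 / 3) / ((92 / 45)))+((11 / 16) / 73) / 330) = 335262720 / 508518989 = 0.66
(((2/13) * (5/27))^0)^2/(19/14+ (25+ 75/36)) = 84/2389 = 0.04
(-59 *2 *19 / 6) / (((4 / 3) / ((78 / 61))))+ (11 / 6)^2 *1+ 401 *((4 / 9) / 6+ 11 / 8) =2978927 / 13176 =226.09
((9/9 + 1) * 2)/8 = 0.50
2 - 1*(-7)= 9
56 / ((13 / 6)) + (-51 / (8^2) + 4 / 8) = 21257 / 832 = 25.55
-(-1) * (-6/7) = -6/7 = -0.86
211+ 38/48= 5083/24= 211.79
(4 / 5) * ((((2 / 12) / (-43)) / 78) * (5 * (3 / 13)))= -1 / 21801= -0.00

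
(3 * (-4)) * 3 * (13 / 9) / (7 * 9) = -52 / 63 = -0.83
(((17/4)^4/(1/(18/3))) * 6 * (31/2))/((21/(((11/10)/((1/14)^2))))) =598093881/320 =1869043.38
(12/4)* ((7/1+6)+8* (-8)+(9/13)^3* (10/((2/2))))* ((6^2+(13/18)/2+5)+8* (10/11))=-672505021/96668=-6956.85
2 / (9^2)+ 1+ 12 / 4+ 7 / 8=3175 / 648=4.90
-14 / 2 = -7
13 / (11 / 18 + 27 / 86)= 5031 / 358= 14.05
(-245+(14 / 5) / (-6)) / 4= -61.37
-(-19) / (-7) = -19 / 7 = -2.71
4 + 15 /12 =21 /4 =5.25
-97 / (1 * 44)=-97 / 44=-2.20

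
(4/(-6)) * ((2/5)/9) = -4/135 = -0.03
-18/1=-18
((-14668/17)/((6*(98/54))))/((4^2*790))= -0.01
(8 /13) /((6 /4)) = 16 /39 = 0.41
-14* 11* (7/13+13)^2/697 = -4770304/117793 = -40.50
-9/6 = -3/2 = -1.50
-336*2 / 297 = -224 / 99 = -2.26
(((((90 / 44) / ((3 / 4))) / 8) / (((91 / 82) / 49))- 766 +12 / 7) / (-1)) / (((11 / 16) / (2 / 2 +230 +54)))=3419920200 / 11011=310591.25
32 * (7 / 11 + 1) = 576 / 11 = 52.36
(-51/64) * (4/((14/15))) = -765/224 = -3.42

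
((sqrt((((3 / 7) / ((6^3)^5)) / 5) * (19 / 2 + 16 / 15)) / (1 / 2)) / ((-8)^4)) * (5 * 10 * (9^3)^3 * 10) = 1476225 * sqrt(6657) / 917504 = 131.28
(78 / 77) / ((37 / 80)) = 6240 / 2849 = 2.19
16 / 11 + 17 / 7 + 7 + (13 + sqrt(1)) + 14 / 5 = 27.68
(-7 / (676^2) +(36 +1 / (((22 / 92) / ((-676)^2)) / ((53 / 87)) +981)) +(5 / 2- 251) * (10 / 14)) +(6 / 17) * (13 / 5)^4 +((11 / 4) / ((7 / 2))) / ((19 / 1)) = -17690980851227579595998539 / 141156235673275228770000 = -125.33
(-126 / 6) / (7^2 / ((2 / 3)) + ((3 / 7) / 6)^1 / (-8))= -2352 / 8231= -0.29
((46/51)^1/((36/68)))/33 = 46/891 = 0.05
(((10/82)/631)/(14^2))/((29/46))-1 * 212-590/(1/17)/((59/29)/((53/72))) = -3841.03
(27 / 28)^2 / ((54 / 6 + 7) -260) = -729 / 191296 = -0.00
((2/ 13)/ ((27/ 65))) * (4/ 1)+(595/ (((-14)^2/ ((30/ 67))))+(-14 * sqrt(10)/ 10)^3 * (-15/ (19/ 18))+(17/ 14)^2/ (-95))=1235.91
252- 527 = -275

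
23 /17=1.35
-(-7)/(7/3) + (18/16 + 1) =41/8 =5.12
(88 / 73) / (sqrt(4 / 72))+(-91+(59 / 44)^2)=-172695 / 1936+264 * sqrt(2) / 73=-84.09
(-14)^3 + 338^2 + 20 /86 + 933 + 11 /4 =112435.98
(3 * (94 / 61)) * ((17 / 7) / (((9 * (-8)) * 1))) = -0.16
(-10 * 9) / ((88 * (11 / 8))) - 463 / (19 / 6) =-146.95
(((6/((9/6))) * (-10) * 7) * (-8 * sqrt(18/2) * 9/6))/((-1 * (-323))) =10080/323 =31.21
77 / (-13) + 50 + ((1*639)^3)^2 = 68077742987260205.08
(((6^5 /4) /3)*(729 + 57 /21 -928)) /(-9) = 98928 /7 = 14132.57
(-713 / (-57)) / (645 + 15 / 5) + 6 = 222329 / 36936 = 6.02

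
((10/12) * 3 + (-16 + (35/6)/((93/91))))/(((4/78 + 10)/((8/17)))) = -28262/77469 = -0.36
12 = 12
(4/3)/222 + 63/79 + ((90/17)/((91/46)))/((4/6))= 4.82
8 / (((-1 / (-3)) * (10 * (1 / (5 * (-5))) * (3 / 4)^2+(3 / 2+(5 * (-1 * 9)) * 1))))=-320 / 583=-0.55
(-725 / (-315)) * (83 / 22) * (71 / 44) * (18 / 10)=170897 / 6776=25.22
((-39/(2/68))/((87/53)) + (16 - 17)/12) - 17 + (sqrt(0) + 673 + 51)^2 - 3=182125147/348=523348.12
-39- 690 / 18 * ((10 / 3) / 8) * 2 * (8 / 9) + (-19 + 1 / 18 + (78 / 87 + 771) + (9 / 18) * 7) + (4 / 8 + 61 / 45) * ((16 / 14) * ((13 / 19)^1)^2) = 20480412637 / 29679615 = 690.05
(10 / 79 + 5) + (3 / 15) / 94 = 190429 / 37130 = 5.13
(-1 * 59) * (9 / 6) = -177 / 2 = -88.50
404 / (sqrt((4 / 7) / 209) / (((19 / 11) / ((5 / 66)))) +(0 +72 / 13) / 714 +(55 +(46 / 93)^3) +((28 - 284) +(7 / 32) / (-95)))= -242703399249615326285620193316480 / 120674974490012126604088067007761 - 72444256518297845196288000*sqrt(1463) / 120674974490012126604088067007761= -2.01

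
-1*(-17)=17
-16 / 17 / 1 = -16 / 17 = -0.94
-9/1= -9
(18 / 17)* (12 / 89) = 216 / 1513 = 0.14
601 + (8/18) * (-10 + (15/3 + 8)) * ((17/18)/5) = 601.25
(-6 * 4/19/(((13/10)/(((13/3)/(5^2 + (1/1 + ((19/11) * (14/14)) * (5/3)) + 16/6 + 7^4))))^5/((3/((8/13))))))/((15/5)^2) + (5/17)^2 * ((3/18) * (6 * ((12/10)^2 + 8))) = 1616189583808735953210617/1979147414070875344564683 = 0.82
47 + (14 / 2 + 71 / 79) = 4337 / 79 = 54.90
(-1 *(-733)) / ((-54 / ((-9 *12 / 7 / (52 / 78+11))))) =4398 / 245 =17.95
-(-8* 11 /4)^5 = 5153632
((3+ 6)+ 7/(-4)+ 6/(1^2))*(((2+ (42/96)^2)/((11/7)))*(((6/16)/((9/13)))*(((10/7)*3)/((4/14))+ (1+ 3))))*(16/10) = 1557829/5120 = 304.26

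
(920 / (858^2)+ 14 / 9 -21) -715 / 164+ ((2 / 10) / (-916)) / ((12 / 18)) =-1645245416593 / 69118437960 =-23.80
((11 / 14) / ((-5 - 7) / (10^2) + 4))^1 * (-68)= -13.77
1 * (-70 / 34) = -35 / 17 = -2.06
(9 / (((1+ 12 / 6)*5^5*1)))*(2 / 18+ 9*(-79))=-0.68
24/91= 0.26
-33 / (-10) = 3.30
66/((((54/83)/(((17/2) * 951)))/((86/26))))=211566751/78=2712394.24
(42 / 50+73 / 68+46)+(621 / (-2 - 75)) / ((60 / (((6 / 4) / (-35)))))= 87816891 / 1832600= 47.92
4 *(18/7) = 72/7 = 10.29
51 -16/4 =47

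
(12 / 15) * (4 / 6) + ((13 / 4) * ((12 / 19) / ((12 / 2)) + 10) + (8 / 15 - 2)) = 9094 / 285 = 31.91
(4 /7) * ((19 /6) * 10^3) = 38000 /21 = 1809.52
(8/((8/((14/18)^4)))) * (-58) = -139258/6561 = -21.23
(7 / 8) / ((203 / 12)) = 3 / 58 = 0.05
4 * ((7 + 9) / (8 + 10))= 32 / 9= 3.56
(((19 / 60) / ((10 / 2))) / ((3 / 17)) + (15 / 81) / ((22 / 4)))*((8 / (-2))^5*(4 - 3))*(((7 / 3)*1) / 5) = -20892928 / 111375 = -187.59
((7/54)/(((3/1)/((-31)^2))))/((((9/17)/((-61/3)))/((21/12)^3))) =-2392733357/279936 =-8547.43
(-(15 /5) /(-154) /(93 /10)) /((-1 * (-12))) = 0.00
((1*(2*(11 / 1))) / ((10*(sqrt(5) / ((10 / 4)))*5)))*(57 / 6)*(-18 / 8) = -1881*sqrt(5) / 400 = -10.52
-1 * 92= -92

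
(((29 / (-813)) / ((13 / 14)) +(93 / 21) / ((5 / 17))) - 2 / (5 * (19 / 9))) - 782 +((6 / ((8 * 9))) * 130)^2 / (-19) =-65224619909 / 84340620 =-773.35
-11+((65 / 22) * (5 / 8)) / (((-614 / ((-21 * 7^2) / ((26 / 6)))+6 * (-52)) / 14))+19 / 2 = -10238793 / 6465712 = -1.58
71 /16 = 4.44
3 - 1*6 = -3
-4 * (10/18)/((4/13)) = -65/9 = -7.22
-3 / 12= -1 / 4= -0.25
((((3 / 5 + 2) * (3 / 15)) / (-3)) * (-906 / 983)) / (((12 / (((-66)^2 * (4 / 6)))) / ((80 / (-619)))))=-5.00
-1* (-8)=8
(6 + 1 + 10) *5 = 85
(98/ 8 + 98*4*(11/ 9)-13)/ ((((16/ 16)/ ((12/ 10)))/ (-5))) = -17221/ 6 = -2870.17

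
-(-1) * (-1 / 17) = -1 / 17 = -0.06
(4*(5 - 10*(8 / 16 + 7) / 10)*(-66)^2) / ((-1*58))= 21780 / 29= 751.03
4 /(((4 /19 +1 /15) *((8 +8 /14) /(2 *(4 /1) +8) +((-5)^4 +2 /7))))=10640 /461439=0.02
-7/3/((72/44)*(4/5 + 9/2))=-0.27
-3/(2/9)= -27/2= -13.50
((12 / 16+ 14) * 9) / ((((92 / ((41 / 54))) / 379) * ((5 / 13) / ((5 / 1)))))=11918413 / 2208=5397.83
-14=-14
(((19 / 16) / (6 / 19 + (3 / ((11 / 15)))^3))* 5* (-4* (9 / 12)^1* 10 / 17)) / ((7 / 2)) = -12012275 / 275978612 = -0.04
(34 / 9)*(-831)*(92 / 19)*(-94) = 81446864 / 57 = 1428892.35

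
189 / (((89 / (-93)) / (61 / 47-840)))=692867763 / 4183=165638.96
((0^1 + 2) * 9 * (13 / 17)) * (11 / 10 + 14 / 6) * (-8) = -32136 / 85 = -378.07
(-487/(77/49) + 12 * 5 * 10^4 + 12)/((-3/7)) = -46177061/33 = -1399304.88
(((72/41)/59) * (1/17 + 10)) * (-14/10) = -86184/205615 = -0.42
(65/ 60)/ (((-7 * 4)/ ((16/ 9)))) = -13/ 189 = -0.07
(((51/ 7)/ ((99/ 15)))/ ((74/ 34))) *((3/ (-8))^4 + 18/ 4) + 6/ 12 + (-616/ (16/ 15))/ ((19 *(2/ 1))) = -250039507/ 20156416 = -12.40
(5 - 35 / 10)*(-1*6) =-9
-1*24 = -24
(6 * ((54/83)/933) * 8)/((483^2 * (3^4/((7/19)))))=32/49035381507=0.00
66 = 66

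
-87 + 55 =-32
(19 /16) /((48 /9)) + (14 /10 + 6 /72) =6551 /3840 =1.71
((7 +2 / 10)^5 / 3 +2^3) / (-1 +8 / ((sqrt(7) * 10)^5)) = -16958592417200000 / 2626093749999 - 3955356832 * sqrt(7) / 2626093749999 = -6457.73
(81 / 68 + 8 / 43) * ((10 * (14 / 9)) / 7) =20135 / 6579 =3.06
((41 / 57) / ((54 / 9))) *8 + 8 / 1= 1532 / 171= 8.96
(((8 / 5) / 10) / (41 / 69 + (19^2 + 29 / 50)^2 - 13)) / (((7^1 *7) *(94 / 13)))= 179400 / 51933862826587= 0.00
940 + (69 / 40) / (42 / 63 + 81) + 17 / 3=27803221 / 29400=945.69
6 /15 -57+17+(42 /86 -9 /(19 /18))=-194601 /4085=-47.64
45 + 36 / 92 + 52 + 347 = 10221 / 23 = 444.39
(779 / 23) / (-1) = -779 / 23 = -33.87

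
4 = 4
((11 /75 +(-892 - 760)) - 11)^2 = 15553581796 /5625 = 2765081.21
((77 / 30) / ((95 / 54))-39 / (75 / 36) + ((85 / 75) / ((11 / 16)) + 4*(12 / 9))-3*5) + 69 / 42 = -1729001 / 73150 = -23.64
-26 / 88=-13 / 44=-0.30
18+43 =61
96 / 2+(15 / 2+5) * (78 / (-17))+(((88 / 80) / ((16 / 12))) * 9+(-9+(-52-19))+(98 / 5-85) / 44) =-623939 / 7480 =-83.41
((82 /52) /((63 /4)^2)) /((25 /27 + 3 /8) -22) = -2624 /8544081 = -0.00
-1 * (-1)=1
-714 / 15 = -238 / 5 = -47.60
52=52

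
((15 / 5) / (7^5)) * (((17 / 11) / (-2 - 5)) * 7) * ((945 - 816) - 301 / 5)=-17544 / 924385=-0.02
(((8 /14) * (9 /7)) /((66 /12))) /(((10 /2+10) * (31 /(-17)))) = -0.00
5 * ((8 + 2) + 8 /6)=170 /3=56.67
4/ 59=0.07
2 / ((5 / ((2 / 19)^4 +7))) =1824526 / 651605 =2.80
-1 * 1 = -1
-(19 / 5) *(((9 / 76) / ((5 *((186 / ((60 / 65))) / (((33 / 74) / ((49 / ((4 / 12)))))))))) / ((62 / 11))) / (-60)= 0.00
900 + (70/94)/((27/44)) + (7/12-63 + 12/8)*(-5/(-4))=825.07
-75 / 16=-4.69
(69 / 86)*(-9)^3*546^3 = -4093780486068 / 43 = -95204197350.42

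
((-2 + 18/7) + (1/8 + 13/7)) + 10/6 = 709/168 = 4.22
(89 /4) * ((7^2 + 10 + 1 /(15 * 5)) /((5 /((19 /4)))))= 3742183 /3000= 1247.39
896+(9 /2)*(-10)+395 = 1246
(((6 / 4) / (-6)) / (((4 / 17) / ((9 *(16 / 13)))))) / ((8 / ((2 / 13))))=-153 / 676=-0.23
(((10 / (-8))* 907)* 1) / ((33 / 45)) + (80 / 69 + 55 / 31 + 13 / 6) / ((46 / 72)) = -1109781759 / 721556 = -1538.04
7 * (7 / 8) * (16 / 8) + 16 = 113 / 4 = 28.25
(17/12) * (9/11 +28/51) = 767/396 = 1.94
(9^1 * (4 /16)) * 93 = 837 /4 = 209.25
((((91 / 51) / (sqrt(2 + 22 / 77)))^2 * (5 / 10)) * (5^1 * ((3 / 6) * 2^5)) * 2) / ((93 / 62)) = 579670 / 7803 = 74.29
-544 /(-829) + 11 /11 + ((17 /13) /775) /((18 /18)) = 13847068 /8352175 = 1.66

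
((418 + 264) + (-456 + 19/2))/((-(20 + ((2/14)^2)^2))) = -11.77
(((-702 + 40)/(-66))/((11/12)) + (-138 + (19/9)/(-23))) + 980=21361343/25047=852.85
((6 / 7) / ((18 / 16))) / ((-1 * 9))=-16 / 189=-0.08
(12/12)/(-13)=-1/13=-0.08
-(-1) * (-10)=-10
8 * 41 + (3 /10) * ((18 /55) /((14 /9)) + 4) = 1267663 /3850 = 329.26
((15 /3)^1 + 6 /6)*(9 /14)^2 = 243 /98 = 2.48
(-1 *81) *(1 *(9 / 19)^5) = -1.93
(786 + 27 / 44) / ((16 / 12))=589.96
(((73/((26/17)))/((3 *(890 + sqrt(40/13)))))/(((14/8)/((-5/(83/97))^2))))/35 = 5196073205/521393007429 - 11676569 *sqrt(130)/6778109096577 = 0.01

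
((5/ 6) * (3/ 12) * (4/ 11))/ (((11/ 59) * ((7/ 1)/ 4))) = 590/ 2541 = 0.23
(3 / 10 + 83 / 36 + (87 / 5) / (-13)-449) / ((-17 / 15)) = 1047695 / 2652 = 395.06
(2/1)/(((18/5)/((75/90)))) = 25/54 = 0.46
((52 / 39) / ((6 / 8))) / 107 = 16 / 963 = 0.02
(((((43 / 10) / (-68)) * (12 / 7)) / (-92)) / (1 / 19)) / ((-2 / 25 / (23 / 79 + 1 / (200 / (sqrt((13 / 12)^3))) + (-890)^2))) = -766867936365 / 3459568 - 10621 * sqrt(39) / 42040320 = -221665.81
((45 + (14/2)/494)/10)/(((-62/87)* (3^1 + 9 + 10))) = -1934619/6738160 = -0.29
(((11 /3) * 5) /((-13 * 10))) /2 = -11 /156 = -0.07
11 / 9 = 1.22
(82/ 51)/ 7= 82/ 357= 0.23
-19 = -19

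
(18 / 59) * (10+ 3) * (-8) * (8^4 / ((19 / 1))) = -7667712 / 1121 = -6840.06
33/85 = 0.39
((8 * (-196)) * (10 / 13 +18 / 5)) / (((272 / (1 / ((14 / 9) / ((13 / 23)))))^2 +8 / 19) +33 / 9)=-8909357184 / 728746236215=-0.01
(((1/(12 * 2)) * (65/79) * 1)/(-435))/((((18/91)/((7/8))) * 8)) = -8281/190024704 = -0.00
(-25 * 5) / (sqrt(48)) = -125 * sqrt(3) / 12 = -18.04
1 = 1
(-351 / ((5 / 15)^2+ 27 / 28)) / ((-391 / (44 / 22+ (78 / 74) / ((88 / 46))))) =91835289 / 43126127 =2.13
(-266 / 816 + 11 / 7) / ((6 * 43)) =3557 / 736848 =0.00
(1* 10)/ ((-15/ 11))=-7.33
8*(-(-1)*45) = 360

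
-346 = -346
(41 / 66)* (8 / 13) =0.38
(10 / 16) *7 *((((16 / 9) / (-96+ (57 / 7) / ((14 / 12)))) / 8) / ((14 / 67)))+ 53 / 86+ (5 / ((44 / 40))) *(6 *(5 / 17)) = 21681479137 / 2525388624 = 8.59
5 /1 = 5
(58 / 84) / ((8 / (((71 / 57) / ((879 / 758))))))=780361 / 8417304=0.09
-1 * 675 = -675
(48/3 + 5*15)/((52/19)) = 133/4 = 33.25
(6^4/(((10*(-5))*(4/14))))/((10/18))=-20412/125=-163.30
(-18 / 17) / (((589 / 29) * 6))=-87 / 10013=-0.01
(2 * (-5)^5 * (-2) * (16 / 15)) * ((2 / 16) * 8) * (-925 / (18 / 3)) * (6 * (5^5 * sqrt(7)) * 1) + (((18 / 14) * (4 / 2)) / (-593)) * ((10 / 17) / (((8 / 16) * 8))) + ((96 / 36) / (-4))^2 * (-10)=-115625000000 * sqrt(7) / 3 - 2823085 / 635103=-101971665118.39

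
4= 4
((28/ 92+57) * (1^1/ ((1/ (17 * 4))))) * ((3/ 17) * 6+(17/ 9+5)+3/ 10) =33263684/ 1035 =32138.83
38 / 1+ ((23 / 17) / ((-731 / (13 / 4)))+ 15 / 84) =6641185 / 173978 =38.17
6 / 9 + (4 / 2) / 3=4 / 3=1.33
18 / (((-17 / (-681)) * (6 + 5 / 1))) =12258 / 187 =65.55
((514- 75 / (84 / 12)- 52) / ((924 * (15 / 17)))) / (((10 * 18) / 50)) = 663 / 4312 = 0.15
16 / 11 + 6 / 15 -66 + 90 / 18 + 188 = 7087 / 55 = 128.85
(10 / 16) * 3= 15 / 8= 1.88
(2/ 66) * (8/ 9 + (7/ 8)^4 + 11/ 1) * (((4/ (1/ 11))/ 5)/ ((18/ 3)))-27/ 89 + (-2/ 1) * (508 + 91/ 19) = -1438107481709/ 1402583040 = -1025.33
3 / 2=1.50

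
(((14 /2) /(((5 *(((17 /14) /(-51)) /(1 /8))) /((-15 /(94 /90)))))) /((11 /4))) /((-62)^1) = -19845 /32054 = -0.62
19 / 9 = 2.11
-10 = -10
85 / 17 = 5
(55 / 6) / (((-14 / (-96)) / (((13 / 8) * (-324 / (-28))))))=57915 / 49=1181.94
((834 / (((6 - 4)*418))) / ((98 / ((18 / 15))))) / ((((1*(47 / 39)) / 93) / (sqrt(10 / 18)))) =1512459*sqrt(5) / 4813270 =0.70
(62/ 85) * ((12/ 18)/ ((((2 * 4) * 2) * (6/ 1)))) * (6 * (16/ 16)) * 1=31/ 1020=0.03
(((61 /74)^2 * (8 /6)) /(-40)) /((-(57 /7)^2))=182329 /533745720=0.00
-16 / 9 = -1.78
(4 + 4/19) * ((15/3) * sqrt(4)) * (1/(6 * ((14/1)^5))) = 25/1915998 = 0.00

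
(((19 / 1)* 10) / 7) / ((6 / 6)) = 190 / 7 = 27.14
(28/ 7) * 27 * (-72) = -7776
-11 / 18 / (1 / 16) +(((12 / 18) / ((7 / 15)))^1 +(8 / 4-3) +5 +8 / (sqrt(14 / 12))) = 3.06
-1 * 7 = -7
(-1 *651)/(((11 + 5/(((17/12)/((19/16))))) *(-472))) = 11067/121894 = 0.09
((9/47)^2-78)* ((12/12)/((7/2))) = -49206/2209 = -22.28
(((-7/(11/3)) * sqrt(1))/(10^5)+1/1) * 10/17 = 1099979/1870000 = 0.59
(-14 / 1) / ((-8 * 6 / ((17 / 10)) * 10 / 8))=119 / 300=0.40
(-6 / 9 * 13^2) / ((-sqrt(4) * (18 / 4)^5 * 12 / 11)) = 14872 / 531441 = 0.03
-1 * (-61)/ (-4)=-61/ 4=-15.25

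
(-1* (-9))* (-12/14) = -54/7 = -7.71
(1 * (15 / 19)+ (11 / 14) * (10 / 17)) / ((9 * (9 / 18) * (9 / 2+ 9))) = 11320 / 549423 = 0.02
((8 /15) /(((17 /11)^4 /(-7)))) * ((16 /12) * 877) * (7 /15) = -20133366176 /56376675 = -357.12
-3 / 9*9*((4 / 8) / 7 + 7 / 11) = -327 / 154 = -2.12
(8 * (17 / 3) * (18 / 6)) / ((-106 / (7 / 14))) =-34 / 53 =-0.64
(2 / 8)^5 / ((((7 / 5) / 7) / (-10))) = -25 / 512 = -0.05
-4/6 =-2/3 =-0.67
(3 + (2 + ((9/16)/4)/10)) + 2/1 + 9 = 10249/640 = 16.01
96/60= 8/5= 1.60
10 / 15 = 2 / 3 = 0.67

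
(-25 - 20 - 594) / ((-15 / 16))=3408 / 5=681.60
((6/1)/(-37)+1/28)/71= -131/73556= -0.00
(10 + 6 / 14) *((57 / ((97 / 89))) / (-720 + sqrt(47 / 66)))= -17598034080 / 23231545687 - 370329 *sqrt(3102) / 23231545687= -0.76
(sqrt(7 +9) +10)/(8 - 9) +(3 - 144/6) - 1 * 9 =-44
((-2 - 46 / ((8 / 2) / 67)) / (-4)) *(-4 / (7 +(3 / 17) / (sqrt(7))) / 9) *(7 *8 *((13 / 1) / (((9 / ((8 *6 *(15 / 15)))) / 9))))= -21236968480 / 49559 +76483680 *sqrt(7) / 49559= -424435.76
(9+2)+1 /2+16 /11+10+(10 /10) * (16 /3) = 1867 /66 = 28.29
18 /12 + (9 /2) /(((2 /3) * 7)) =69 /28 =2.46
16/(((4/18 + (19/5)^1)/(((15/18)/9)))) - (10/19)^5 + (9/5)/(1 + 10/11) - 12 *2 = -1069596864899/47058261495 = -22.73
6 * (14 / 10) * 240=2016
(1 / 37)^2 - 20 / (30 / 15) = -13689 / 1369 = -10.00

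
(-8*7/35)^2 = 64/25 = 2.56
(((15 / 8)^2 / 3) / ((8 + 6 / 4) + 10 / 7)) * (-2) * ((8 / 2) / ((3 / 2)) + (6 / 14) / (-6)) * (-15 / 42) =13625 / 68544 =0.20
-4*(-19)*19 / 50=722 / 25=28.88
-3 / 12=-1 / 4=-0.25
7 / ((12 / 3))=7 / 4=1.75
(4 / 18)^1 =2 / 9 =0.22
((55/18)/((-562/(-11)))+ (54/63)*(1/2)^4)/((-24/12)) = -16057/283248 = -0.06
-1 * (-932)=932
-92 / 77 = -1.19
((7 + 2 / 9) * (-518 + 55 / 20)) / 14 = -14885 / 56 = -265.80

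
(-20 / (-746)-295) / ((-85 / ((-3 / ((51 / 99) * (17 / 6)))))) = -13070970 / 1832549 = -7.13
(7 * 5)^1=35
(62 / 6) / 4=31 / 12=2.58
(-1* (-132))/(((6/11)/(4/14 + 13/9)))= 26378/63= 418.70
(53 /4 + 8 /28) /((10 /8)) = 379 /35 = 10.83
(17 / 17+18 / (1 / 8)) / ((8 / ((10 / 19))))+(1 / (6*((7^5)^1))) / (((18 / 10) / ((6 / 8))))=219331445 / 22991976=9.54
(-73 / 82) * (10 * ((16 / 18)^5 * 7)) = -34.58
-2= -2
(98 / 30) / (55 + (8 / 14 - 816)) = -343 / 79845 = -0.00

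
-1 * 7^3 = -343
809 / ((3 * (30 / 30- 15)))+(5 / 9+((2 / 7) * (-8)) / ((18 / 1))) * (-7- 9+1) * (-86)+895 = 60001 / 42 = 1428.60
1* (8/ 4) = 2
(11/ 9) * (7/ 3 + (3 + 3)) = 275/ 27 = 10.19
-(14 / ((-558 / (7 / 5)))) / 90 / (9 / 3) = 0.00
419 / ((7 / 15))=6285 / 7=897.86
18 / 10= 9 / 5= 1.80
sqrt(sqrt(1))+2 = 3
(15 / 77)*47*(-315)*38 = -109595.45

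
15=15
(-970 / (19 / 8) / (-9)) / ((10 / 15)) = 3880 / 57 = 68.07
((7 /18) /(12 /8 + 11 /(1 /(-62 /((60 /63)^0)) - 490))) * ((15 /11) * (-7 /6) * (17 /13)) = -3244535 /5925414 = -0.55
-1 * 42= -42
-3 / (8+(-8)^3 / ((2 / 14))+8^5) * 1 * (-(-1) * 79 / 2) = -0.00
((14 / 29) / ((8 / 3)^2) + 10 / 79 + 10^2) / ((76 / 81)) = 31314843 / 293248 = 106.79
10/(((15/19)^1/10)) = 380/3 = 126.67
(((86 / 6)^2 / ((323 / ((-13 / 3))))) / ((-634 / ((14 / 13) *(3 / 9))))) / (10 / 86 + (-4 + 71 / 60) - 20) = -11130980 / 161911809819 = -0.00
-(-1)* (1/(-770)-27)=-20791/770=-27.00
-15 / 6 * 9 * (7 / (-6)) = 105 / 4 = 26.25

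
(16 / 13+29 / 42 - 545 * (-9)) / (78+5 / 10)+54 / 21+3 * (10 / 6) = 3003698 / 42861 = 70.08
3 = 3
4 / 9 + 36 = 328 / 9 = 36.44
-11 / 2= -5.50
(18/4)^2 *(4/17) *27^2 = 59049/17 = 3473.47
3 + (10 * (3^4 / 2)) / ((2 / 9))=3651 / 2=1825.50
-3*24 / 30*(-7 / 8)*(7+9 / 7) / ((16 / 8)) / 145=3 / 50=0.06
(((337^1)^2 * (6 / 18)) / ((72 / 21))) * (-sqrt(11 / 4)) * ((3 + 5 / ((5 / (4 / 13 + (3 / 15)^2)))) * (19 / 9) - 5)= -4807262201 * sqrt(11) / 421200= -37853.48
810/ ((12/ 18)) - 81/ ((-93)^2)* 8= 1167543/ 961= 1214.93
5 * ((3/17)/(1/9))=135/17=7.94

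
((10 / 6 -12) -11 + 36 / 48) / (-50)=247 / 600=0.41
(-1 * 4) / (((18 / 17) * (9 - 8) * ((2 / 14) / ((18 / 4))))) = -119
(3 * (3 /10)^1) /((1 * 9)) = 1 /10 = 0.10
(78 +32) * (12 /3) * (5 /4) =550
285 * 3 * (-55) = -47025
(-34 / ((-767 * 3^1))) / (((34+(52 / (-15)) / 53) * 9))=4505 / 93114567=0.00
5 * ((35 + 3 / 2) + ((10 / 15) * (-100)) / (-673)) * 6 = 738935 / 673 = 1097.97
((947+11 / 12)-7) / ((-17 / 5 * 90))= -11291 / 3672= -3.07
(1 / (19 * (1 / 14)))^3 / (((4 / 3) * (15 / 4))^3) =2744 / 857375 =0.00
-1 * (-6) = 6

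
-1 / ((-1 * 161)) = 1 / 161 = 0.01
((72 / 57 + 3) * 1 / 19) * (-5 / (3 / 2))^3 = -3000 / 361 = -8.31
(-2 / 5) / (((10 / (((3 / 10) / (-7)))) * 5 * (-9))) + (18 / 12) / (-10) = -7877 / 52500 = -0.15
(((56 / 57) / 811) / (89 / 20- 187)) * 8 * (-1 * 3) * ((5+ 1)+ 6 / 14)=19200 / 18752753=0.00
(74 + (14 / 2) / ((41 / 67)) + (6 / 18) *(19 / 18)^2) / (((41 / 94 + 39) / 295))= 47414376205 / 73865682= 641.90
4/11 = 0.36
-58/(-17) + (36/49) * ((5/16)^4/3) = 46595203/13647872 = 3.41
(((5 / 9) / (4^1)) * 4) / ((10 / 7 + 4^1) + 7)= 35 / 783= 0.04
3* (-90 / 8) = -135 / 4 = -33.75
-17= -17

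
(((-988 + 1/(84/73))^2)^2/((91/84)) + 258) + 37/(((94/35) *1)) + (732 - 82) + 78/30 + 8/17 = 188856965646055700247323/215474575680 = 876469834318.30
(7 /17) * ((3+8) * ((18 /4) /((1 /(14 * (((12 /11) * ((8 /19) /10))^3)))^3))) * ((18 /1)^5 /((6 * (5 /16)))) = 589110895479448817174052864 /11483462448655611621904296875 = 0.05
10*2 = 20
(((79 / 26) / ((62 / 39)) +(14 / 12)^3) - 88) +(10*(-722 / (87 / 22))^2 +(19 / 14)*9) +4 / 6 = 13137036622597 / 39419352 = 333263.64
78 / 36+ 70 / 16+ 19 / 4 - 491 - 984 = -35129 / 24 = -1463.71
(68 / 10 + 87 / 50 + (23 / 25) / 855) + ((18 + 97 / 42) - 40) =-11.15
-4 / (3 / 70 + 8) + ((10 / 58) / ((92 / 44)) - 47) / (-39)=10334882 / 14645319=0.71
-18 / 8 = -9 / 4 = -2.25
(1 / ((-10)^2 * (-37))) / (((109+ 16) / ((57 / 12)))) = -19 / 1850000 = -0.00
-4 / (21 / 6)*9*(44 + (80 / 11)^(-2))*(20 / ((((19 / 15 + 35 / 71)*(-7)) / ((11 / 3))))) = 1980216909 / 734608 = 2695.61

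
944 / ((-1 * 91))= -944 / 91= -10.37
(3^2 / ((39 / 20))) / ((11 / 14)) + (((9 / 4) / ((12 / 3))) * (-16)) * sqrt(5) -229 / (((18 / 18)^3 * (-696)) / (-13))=158929 / 99528 -9 * sqrt(5)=-18.53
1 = 1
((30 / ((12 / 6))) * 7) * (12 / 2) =630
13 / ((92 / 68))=221 / 23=9.61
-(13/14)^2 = -169/196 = -0.86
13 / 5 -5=-12 / 5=-2.40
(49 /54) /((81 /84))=686 /729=0.94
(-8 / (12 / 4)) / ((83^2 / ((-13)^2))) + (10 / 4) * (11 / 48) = 111877 / 220448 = 0.51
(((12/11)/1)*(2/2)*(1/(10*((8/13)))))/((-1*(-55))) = 39/12100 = 0.00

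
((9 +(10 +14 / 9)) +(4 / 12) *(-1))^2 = 33124 / 81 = 408.94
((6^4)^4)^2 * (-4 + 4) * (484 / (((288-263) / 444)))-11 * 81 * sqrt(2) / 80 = -891 * sqrt(2) / 80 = -15.75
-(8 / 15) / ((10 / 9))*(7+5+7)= -228 / 25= -9.12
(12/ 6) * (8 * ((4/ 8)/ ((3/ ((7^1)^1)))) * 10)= 560/ 3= 186.67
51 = 51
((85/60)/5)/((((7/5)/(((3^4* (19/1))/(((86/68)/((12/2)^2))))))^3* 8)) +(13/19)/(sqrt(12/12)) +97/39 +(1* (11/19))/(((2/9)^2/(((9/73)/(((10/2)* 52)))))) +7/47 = 6018755799778532837966367859/5546619827701680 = 1085121386852.38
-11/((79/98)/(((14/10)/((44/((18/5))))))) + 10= 16663/1975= 8.44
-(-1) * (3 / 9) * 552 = 184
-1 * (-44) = 44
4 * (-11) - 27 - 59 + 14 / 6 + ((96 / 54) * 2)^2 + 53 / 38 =-349753 / 3078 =-113.63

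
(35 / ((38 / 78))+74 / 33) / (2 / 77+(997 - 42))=0.08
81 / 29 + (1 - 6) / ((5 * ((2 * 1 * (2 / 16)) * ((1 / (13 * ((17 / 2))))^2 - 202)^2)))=1970975683540252 / 705682728153909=2.79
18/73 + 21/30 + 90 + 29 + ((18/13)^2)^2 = 2577462201/20849530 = 123.62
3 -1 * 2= 1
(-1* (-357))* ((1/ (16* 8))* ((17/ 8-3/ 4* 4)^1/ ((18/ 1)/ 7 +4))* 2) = -17493/ 23552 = -0.74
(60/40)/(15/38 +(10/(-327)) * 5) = 18639/3005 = 6.20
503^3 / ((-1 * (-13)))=127263527 / 13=9789502.08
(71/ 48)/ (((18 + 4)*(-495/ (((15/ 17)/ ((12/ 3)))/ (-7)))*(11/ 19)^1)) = 1349/ 182464128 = 0.00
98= 98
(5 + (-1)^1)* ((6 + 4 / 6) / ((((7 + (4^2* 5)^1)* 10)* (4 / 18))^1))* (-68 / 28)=-68 / 203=-0.33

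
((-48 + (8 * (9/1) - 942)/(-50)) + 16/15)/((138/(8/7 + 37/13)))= -53603/62790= -0.85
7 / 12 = 0.58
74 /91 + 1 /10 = 831 /910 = 0.91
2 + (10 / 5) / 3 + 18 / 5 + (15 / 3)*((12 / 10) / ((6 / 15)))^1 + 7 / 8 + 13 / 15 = 2761 / 120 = 23.01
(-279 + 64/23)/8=-6353/184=-34.53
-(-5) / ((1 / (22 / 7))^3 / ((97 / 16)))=645535 / 686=941.01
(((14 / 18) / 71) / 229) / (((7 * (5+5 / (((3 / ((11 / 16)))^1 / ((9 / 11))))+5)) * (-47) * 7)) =-0.00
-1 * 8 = -8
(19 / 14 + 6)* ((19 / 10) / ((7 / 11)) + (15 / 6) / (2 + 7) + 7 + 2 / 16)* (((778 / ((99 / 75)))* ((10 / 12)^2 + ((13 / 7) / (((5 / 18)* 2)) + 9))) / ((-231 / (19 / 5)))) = -9661.10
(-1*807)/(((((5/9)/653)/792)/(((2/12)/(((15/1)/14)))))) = -2921527224/25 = -116861088.96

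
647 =647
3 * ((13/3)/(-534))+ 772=412235/534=771.98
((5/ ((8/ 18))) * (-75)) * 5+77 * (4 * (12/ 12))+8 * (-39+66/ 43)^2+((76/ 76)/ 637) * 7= 4925506611/ 673036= 7318.34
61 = 61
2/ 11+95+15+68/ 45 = 55288/ 495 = 111.69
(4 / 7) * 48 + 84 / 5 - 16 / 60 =4616 / 105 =43.96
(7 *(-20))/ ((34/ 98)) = -6860/ 17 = -403.53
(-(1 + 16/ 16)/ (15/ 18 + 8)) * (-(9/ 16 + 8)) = 411/ 212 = 1.94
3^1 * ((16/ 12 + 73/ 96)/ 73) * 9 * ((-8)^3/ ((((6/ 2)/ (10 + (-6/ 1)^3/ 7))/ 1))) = 19296/ 7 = 2756.57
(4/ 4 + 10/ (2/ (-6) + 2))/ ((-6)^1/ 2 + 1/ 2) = -14/ 5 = -2.80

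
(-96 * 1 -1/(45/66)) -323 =-6307/15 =-420.47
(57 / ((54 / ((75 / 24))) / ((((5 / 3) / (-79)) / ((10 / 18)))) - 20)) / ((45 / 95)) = -9025 / 35628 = -0.25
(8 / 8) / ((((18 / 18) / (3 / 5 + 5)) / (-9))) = -252 / 5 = -50.40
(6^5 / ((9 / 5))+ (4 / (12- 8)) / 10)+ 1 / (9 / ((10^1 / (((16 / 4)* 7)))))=1360844 / 315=4320.14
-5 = -5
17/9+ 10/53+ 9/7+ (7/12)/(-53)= 44773/13356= 3.35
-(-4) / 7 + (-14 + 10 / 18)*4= -53.21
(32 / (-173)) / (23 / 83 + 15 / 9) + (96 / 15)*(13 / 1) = 8698168 / 104665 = 83.10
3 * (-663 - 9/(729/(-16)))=-53687/27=-1988.41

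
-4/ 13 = -0.31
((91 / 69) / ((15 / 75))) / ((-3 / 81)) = -4095 / 23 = -178.04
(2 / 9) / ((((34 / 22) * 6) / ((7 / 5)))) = 77 / 2295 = 0.03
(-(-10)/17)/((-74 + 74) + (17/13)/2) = 260/289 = 0.90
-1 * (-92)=92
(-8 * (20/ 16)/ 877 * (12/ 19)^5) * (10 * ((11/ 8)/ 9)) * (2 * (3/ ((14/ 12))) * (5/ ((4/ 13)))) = -2223936000/ 15200771761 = -0.15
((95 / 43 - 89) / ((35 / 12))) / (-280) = 5598 / 52675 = 0.11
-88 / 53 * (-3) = 264 / 53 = 4.98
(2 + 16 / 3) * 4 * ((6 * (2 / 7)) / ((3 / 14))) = 234.67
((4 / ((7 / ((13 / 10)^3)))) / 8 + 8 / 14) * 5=10197 / 2800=3.64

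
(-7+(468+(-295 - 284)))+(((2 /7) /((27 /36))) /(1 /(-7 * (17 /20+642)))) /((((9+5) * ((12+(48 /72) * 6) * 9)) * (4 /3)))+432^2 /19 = 3716896837 /383040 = 9703.68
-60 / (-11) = 5.45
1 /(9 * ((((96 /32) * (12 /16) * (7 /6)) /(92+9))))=808 /189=4.28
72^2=5184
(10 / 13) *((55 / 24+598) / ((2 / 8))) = 72035 / 39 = 1847.05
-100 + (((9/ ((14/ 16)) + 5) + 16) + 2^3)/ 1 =-425/ 7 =-60.71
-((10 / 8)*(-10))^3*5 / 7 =78125 / 56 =1395.09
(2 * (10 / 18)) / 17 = 10 / 153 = 0.07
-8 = -8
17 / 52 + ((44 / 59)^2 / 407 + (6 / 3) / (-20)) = 7644783 / 33487220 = 0.23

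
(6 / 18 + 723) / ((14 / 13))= 2015 / 3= 671.67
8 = 8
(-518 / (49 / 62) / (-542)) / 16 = 1147 / 15176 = 0.08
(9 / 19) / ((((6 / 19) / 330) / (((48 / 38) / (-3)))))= -3960 / 19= -208.42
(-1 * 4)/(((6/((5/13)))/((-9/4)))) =15/26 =0.58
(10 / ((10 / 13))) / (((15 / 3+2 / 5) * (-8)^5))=-65 / 884736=-0.00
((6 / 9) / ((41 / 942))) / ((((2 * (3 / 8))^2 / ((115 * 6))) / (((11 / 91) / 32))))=794420 / 11193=70.97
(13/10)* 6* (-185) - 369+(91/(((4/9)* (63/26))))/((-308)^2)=-343786967/189728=-1812.00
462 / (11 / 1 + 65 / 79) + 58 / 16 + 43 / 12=518767 / 11208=46.29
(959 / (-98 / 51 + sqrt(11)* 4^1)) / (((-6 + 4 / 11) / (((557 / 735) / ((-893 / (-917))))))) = -95336420223* sqrt(11) / 31016863690 - 91597737077 / 62033727380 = -11.67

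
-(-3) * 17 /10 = 51 /10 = 5.10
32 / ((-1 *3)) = -32 / 3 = -10.67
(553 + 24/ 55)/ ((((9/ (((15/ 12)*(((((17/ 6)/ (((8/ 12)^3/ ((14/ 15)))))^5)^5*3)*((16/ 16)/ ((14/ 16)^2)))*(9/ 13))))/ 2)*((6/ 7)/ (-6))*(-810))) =1056024464070495957479200914519918593787603011988260391400984527807/ 503136520870297600000000000000000000000000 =2098882550294388312889940.00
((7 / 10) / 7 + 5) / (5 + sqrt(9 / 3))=51 / 44 - 51 *sqrt(3) / 220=0.76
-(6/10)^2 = -9/25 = -0.36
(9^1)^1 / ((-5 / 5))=-9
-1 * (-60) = 60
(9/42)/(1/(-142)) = -213/7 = -30.43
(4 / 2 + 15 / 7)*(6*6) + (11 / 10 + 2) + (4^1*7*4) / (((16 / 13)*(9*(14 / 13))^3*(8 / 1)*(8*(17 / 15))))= 78891842089 / 518192640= 152.24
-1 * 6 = -6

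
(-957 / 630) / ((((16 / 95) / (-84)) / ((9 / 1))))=54549 / 8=6818.62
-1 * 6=-6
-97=-97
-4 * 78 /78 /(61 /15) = -0.98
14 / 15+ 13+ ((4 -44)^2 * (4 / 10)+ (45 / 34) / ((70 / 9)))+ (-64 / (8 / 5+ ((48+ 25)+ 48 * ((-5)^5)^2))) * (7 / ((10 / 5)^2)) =643883236427831 / 984375156660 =654.10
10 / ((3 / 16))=160 / 3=53.33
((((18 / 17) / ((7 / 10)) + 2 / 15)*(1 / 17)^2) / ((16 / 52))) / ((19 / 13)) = 0.01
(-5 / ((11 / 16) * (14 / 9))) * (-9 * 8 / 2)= 168.31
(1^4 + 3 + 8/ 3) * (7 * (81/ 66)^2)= 8505/ 121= 70.29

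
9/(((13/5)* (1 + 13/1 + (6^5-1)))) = 45/101257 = 0.00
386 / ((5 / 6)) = 2316 / 5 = 463.20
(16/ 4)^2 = 16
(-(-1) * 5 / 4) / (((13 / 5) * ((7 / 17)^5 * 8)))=5.08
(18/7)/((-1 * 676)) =-9/2366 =-0.00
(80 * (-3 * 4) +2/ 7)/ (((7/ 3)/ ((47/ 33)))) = -315746/ 539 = -585.80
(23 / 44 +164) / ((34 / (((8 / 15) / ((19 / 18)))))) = 2286 / 935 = 2.44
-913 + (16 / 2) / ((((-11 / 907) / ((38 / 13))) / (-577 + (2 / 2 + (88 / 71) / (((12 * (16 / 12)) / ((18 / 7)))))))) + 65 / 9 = 709573809704 / 639639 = 1109334.81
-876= -876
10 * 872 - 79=8641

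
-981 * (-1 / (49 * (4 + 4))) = 981 / 392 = 2.50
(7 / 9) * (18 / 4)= 7 / 2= 3.50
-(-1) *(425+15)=440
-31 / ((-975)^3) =31 / 926859375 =0.00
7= 7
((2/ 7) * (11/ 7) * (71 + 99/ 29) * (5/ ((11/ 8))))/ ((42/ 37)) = 3193840/ 29841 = 107.03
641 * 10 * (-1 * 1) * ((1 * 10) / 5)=-12820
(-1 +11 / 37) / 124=-13 / 2294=-0.01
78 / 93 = 0.84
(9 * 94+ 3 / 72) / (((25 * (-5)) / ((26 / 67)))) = -52793 / 20100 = -2.63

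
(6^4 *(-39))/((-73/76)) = 3841344/73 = 52621.15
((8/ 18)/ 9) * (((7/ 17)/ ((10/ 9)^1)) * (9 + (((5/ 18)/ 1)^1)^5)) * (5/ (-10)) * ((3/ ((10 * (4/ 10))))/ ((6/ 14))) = -833452613/ 5782078080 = -0.14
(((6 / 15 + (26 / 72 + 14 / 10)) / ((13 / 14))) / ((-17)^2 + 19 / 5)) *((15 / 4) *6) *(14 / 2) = 95305 / 76128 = 1.25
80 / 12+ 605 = 1835 / 3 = 611.67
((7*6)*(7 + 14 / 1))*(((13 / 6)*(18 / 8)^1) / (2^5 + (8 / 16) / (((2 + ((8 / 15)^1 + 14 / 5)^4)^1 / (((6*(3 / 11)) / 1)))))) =961269309 / 7155506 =134.34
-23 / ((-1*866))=0.03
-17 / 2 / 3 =-17 / 6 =-2.83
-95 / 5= -19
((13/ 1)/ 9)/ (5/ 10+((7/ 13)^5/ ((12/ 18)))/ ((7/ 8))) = 9653618/ 3860253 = 2.50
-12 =-12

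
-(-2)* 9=18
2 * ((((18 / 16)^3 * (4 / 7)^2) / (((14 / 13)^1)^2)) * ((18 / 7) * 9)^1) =9979281 / 537824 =18.55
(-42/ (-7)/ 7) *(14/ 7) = 1.71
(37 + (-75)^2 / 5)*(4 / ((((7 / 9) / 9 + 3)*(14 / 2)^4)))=26892 / 42875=0.63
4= 4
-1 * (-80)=80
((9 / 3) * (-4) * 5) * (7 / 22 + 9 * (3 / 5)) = -3774 / 11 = -343.09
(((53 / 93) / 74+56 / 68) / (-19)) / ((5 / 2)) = -97249 / 5557215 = -0.02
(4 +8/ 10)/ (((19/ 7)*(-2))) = -84/ 95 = -0.88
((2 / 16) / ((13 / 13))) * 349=349 / 8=43.62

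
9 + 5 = 14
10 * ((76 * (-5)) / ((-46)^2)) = -950 / 529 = -1.80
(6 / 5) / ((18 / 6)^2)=2 / 15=0.13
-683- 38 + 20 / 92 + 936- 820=-13910 / 23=-604.78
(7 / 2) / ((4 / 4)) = 3.50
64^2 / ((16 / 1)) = 256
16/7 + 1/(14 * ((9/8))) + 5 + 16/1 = 1471/63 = 23.35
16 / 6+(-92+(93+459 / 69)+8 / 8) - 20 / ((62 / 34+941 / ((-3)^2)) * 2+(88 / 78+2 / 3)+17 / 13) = 332575187 / 29624943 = 11.23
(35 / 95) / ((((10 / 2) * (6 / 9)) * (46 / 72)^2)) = 13608 / 50255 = 0.27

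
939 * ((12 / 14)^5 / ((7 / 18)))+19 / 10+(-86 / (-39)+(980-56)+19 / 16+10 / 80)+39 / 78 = 751401552847 / 367064880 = 2047.05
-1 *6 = -6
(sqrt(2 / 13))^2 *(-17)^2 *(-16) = -9248 / 13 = -711.38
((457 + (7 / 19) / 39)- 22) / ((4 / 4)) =322342 / 741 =435.01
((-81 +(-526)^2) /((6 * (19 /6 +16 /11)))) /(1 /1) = 608509 /61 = 9975.56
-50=-50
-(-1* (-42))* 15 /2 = -315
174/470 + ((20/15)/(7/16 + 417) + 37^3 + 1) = 238515994789/4708695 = 50654.37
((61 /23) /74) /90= 61 /153180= 0.00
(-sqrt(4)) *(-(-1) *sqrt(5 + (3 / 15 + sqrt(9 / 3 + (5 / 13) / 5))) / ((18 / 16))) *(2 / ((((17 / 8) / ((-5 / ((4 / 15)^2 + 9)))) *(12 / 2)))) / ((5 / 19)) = 12160 *sqrt(650 *sqrt(130) + 21970) / 1353183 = 1.54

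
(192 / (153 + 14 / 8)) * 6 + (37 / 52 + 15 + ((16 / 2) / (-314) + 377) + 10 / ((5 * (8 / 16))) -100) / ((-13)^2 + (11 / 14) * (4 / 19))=1045813831703 / 113699056484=9.20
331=331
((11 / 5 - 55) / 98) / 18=-22 / 735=-0.03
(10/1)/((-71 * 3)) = -10/213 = -0.05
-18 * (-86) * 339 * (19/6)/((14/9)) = 7478001/7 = 1068285.86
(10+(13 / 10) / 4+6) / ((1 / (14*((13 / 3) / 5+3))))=132559 / 150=883.73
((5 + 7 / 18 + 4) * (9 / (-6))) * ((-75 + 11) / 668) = 676 / 501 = 1.35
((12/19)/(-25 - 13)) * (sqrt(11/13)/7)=-6 * sqrt(143)/32851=-0.00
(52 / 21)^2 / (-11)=-2704 / 4851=-0.56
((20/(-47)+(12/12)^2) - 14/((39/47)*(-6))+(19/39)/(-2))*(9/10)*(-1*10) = -34565/1222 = -28.29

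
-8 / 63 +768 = 48376 / 63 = 767.87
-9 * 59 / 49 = -531 / 49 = -10.84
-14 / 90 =-7 / 45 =-0.16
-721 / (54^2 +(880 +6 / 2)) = -721 / 3799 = -0.19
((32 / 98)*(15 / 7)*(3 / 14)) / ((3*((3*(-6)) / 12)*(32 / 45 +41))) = -3600 / 4506677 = -0.00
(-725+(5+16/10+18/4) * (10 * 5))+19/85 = -14431/85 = -169.78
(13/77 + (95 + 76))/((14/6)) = 39540/539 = 73.36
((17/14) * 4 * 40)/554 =680/1939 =0.35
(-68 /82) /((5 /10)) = -68 /41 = -1.66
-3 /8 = -0.38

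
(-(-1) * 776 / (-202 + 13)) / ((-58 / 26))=10088 / 5481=1.84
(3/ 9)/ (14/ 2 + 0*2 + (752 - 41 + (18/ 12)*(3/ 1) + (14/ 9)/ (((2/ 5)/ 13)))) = 0.00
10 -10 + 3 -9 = -6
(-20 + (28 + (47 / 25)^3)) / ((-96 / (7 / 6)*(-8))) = 1601761 / 72000000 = 0.02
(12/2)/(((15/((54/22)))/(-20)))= -216/11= -19.64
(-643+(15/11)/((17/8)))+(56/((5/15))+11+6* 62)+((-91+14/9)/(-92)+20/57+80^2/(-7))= -899224747/895356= -1004.32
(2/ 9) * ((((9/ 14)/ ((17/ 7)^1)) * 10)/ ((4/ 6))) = 15/ 17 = 0.88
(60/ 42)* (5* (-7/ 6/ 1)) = -25/ 3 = -8.33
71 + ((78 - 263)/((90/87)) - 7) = -689/6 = -114.83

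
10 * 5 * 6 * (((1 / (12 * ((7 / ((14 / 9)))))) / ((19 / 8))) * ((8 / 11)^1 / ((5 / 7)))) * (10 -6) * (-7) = -125440 / 1881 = -66.69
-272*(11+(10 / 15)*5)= -11696 / 3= -3898.67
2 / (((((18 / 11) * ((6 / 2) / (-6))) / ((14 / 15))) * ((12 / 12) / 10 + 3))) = -616 / 837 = -0.74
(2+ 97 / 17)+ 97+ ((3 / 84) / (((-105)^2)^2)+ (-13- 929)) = -837.29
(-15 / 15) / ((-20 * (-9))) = -1 / 180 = -0.01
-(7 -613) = 606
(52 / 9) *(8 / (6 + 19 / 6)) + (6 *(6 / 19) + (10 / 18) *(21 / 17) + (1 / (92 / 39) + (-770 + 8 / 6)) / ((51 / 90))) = -194409367 / 144210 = -1348.10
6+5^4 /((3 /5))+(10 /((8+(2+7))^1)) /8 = 213739 /204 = 1047.74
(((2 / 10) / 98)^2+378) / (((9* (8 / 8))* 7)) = 90757801 / 15126300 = 6.00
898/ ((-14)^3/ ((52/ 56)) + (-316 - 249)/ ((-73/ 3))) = -852202/ 2782333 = -0.31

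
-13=-13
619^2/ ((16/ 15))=5747415/ 16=359213.44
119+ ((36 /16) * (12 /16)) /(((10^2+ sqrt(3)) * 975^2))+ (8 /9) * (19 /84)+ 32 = 4828064146667 /31931417700- 3 * sqrt(3) /16894930000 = 151.20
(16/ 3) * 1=16/ 3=5.33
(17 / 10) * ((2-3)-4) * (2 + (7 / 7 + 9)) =-102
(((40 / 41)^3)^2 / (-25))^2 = 26843545600000000 / 22563490300366186081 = 0.00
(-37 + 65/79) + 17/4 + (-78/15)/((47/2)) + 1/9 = -21411863/668340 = -32.04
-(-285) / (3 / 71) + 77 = 6822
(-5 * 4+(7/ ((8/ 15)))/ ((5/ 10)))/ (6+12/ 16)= 25/ 27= 0.93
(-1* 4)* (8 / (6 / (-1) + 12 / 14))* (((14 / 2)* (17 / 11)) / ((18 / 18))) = 6664 / 99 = 67.31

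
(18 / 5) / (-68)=-9 / 170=-0.05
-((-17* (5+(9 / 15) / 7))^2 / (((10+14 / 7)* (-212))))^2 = -5240294710561 / 606996810000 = -8.63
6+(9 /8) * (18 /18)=7.12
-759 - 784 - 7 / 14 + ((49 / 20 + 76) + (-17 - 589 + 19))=-41041 / 20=-2052.05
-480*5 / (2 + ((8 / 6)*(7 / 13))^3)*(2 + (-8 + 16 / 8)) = 56946240 / 14059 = 4050.52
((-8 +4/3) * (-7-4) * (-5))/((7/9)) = -3300/7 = -471.43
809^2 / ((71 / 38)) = 24870278 / 71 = 350285.61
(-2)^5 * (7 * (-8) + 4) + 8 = 1672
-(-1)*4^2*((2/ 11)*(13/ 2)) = 208/ 11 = 18.91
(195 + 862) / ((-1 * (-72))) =1057 / 72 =14.68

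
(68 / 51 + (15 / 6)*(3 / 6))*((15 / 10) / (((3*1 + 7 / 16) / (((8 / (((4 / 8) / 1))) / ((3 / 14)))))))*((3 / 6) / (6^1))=3472 / 495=7.01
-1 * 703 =-703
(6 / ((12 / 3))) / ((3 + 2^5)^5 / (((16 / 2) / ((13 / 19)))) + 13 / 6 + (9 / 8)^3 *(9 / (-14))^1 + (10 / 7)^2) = 4290048 / 12847280215697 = 0.00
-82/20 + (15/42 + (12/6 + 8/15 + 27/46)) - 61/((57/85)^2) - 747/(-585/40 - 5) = -80653542827/821249730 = -98.21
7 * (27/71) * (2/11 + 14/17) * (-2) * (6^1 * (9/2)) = -1918728/13277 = -144.52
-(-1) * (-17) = -17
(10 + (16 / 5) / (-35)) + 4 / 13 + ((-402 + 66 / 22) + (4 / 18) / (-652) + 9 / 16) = -388.22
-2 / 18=-1 / 9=-0.11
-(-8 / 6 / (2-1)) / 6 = 2 / 9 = 0.22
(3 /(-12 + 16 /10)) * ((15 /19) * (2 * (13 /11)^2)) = -2925 /4598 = -0.64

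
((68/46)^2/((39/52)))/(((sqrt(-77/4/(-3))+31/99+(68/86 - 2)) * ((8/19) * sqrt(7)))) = 33971938440 * sqrt(7)/215258400539+44225853804 * sqrt(33)/215258400539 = 1.60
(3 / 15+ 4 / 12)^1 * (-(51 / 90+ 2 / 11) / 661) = -988 / 1635975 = -0.00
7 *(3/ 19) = 21/ 19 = 1.11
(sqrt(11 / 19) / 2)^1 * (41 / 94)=41 * sqrt(209) / 3572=0.17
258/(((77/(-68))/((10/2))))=-87720/77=-1139.22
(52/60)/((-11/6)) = -26/55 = -0.47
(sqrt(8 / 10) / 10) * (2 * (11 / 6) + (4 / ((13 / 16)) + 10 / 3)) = 31 * sqrt(5) / 65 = 1.07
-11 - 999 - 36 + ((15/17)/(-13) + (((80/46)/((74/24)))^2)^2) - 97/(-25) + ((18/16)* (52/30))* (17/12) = -48186072244800830403/46362890614648400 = -1039.32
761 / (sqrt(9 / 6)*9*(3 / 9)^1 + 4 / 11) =-66968 / 3235 + 276243*sqrt(6) / 3235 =188.47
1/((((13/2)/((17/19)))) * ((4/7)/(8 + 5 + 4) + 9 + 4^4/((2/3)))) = 4046/11552437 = 0.00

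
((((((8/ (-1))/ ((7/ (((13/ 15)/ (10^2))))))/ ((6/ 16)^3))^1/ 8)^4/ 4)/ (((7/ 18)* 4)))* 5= 958348132352/ 3925164061669921875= 0.00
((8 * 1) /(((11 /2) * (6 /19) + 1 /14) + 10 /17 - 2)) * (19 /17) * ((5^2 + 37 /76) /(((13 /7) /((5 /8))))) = 693595 /3586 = 193.42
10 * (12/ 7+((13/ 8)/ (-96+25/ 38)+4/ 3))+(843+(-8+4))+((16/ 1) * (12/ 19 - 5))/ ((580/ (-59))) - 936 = -24978757127/ 419217330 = -59.58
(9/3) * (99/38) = 297/38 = 7.82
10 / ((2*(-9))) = -5 / 9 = -0.56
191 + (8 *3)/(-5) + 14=1001/5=200.20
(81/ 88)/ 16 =81/ 1408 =0.06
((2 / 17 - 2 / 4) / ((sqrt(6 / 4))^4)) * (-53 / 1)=1378 / 153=9.01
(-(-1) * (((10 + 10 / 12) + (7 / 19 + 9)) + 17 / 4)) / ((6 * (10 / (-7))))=-7805 / 2736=-2.85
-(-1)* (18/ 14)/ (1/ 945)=1215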